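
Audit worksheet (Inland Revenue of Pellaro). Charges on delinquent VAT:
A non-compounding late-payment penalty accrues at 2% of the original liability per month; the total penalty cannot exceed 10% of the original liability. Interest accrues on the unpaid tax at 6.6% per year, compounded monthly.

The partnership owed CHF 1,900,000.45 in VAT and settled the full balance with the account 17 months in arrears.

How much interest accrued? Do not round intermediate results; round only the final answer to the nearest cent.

CHF 185,685.80

Interest (6.6%/yr ÷ 12 = 0.55%/month): CHF 1,900,000.45 × ((1 + 0.0055)^17 − 1) = CHF 185,685.7982…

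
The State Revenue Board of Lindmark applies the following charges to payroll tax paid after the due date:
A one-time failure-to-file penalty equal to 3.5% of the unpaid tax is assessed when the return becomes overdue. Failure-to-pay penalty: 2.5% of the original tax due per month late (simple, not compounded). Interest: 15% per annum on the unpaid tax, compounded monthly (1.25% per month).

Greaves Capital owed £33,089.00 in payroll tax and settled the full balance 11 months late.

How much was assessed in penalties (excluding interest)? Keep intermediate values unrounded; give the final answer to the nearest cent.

Failure-to-file penalty: 3.5% × £33,089.00 = £1,158.12…
Failure-to-pay penalty: 11 × 2.5% × £33,089.00 = £9,099.48…
Total penalty = £1,158.12… + £9,099.48… = £10,257.59

£10,257.59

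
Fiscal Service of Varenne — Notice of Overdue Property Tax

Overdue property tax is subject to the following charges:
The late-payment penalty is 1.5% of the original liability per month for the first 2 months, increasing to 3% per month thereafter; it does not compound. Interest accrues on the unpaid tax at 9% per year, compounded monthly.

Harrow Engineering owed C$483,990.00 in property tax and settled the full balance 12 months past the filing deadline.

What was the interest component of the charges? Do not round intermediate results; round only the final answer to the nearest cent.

C$45,401.60

Interest (9%/yr ÷ 12 = 0.75%/month): C$483,990.00 × ((1 + 0.0075)^12 − 1) = C$45,401.6004…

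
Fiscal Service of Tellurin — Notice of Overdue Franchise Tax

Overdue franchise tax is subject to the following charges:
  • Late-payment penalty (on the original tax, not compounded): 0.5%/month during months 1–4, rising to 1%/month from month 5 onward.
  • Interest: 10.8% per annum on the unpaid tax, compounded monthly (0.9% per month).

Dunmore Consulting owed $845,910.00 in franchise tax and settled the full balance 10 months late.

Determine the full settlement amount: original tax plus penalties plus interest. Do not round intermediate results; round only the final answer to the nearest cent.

Penalty, months 1–4: 4 × 0.5% × $845,910.00 = $16,918.20
Penalty, months 5–10: 6 × 1% × $845,910.00 = $50,754.60
Interest: $845,910.00 × ((1 + 0.009)^10 − 1) = $845,910.00 × 0.0937339… = $79,290.4203…
Total = $845,910.00 + $67,672.8000 + $79,290.4203… = $992,873.22

$992,873.22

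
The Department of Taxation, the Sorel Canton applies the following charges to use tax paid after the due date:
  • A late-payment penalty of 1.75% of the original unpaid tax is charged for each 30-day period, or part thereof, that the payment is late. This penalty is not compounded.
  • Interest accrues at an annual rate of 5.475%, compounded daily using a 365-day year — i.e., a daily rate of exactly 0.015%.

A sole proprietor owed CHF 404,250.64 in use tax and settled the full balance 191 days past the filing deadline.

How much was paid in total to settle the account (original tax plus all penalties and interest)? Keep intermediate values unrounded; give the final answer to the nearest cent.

Penalty periods: ⌈191/30⌉ = 7; penalty = 7 × 1.75% × CHF 404,250.64 = CHF 49,520.70…
Interest: CHF 404,250.64 × ((1 + 0.00015)^191 − 1) = CHF 404,250.64 × 0.02906215… = CHF 11,748.3919…
Total = CHF 404,250.64 + CHF 49,520.7034 + CHF 11,748.3919… = CHF 465,519.74

CHF 465,519.74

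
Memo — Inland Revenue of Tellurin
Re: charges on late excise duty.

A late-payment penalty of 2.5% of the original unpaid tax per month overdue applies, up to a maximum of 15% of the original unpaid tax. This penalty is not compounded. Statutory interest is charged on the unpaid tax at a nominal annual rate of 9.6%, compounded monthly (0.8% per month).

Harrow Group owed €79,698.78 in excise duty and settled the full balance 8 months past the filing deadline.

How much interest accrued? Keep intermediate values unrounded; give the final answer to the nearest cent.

Interest: €79,698.78 × ((1 + 0.008)^8 − 1) = €79,698.78 × 0.0658210… = €5,245.8503…

€5,245.85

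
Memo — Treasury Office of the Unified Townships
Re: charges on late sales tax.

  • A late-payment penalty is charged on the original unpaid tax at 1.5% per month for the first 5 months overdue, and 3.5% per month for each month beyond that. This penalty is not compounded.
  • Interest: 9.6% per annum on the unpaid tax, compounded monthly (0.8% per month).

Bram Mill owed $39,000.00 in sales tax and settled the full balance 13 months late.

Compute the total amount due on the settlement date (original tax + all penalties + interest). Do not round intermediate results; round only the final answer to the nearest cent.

Penalty, months 1–5: 5 × 1.5% × $39,000.00 = $2,925.00
Penalty, months 6–13: 8 × 3.5% × $39,000.00 = $10,920.00
Interest: $39,000.00 × ((1 + 0.008)^13 − 1) = $39,000.00 × 0.1091414… = $4,256.5147…
Total = $39,000.00 + $13,845.0000 + $4,256.5147… = $57,101.51

$57,101.51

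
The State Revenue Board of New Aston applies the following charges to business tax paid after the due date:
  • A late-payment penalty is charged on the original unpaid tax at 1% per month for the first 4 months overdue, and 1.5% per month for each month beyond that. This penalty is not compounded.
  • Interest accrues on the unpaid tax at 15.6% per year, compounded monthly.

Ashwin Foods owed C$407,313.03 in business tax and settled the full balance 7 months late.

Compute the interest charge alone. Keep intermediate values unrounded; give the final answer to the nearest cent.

C$38,542.77

Interest (15.6%/yr ÷ 12 = 1.3%/month): C$407,313.03 × ((1 + 0.013)^7 − 1) = C$38,542.7704…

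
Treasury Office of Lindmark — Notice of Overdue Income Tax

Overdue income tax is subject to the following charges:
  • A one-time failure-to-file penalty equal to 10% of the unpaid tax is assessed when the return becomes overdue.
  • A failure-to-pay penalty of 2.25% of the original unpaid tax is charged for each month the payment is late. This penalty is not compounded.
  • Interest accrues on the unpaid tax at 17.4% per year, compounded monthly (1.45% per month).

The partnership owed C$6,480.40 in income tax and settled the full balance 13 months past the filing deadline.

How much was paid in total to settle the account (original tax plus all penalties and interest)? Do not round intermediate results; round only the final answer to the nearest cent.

C$10,357.65

Failure-to-file penalty: 10% × C$6,480.40 = C$648.04
Failure-to-pay penalty: 13 × 2.25% × C$6,480.40 = C$1,895.52…
Interest: C$6,480.40 × ((1 + 0.0145)^13 − 1) = C$6,480.40 × 0.2058039… = C$1,333.6913…
Total = C$6,480.40 + C$2,543.5570 + C$1,333.6913… = C$10,357.65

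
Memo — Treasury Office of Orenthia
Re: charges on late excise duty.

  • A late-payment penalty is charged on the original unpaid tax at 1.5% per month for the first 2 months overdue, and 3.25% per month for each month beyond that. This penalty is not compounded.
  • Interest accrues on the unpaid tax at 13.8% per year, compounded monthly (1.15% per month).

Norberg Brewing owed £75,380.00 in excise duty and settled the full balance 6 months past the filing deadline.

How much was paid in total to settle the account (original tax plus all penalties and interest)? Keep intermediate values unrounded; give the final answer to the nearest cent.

Penalty, months 1–2: 2 × 1.5% × £75,380.00 = £2,261.40
Penalty, months 3–6: 4 × 3.25% × £75,380.00 = £9,799.40
Interest: £75,380.00 × ((1 + 0.0115)^6 − 1) = £75,380.00 × 0.0710144… = £5,353.0678…
Total = £75,380.00 + £12,060.8000 + £5,353.0678… = £92,793.87

£92,793.87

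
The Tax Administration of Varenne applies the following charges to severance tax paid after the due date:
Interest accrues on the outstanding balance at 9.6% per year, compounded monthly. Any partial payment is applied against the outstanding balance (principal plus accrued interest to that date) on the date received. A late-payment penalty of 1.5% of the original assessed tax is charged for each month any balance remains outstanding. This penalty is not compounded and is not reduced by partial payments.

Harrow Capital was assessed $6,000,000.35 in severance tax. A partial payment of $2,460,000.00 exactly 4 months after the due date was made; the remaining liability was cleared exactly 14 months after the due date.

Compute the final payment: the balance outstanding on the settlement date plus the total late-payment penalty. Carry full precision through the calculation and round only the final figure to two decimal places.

Monthly rate = 9.6% ÷ 12 = 0.8%
Balance at month 4: $6,000,000.3500 × (1 + 0.008)^4 = $6,194,316.6739…
After $2,460,000.00 payment: $6,194,316.6739… − $2,460,000.00 = $3,734,316.6739…
Balance at month 14: $3,734,316.6739… × (1 + 0.008)^10 = $4,044,049.5194…
Penalty: 14 × 1.5% × $6,000,000.35 = $1,260,000.07…
Final settlement = outstanding balance + penalty = $4,044,049.5194… + $1,260,000.07… = $5,304,049.59

$5,304,049.59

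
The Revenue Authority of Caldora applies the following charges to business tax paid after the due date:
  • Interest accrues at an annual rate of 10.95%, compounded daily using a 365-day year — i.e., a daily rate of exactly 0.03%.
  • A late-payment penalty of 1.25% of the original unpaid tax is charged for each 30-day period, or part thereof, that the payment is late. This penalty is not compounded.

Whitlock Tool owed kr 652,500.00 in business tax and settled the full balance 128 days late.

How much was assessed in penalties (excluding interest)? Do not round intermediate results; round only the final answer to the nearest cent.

Penalty periods: ⌈128/30⌉ = 5; penalty = 5 × 1.25% × kr 652,500.00 = kr 40,781.25

kr 40,781.25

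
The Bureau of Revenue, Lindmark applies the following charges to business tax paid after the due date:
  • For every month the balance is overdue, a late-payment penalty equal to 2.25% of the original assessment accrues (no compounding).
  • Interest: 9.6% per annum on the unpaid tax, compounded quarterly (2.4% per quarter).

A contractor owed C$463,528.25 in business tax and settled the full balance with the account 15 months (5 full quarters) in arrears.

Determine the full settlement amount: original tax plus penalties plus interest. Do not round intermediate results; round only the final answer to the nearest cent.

Late-payment penalty: 15 × 2.25% × C$463,528.25 = C$156,440.78…
Interest: C$463,528.25 × ((1 + 0.024)^5 − 1) = C$463,528.25 × 0.1258999… = C$58,358.1635…
Total = C$463,528.25 + C$156,440.7844… + C$58,358.1635… = C$678,327.20

C$678,327.20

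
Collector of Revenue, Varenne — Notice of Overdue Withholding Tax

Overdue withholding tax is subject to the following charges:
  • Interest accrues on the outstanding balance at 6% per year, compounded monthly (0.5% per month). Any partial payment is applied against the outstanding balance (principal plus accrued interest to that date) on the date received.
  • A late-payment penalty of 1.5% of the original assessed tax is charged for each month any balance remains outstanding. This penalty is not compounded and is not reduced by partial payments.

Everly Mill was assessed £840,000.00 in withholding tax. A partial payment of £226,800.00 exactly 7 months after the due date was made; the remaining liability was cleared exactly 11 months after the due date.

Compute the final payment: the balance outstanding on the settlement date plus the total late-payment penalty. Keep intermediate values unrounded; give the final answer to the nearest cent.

£794,602.37

Balance at month 7: £840,000.0000 × (1 + 0.005)^7 = £869,844.6934…
After £226,800.00 payment: £869,844.6934… − £226,800.00 = £643,044.6934…
Balance at month 11: £643,044.6934… × (1 + 0.005)^4 = £656,002.3659…
Penalty: 11 × 1.5% × £840,000.00 = £138,600.00
Final settlement = outstanding balance + penalty = £656,002.3659… + £138,600.00 = £794,602.37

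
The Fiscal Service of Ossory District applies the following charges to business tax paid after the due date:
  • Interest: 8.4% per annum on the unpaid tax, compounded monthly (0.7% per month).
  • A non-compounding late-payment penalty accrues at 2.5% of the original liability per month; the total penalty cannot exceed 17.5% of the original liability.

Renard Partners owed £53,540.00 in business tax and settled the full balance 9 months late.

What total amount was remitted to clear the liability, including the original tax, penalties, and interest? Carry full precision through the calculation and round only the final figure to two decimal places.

Penalty (uncapped): 9 × 2.5% × £53,540.00 = £12,046.50; cap = 17.5% × £53,540.00 = £9,369.50 → penalty = £9,369.50
Interest: £53,540.00 × ((1 + 0.007)^9 − 1) = £53,540.00 × 0.0647931… = £3,469.0235…
Total = £53,540.00 + £9,369.5000 + £3,469.0235… = £66,378.52

£66,378.52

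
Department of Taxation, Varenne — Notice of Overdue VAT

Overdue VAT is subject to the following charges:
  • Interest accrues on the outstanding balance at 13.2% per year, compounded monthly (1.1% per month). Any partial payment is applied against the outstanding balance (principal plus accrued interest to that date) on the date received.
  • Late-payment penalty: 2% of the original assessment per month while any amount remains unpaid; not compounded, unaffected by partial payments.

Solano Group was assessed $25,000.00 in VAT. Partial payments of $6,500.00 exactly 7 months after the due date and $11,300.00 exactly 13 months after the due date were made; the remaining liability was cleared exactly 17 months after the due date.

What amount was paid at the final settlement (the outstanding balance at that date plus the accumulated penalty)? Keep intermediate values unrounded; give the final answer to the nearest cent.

$19,553.01

Balance at month 7: $25,000.0000 × (1 + 0.011)^7 = $26,989.7025…
After $6,500.00 payment: $26,989.7025… − $6,500.00 = $20,489.7025…
Balance at month 13: $20,489.7025… × (1 + 0.011)^6 = $21,879.7617…
After $11,300.00 payment: $21,879.7617… − $11,300.00 = $10,579.7617…
Balance at month 17: $10,579.7617… × (1 + 0.011)^4 = $11,053.0086…
Penalty: 17 × 2% × $25,000.00 = $8,500.00
Final settlement = outstanding balance + penalty = $11,053.0086… + $8,500.00 = $19,553.01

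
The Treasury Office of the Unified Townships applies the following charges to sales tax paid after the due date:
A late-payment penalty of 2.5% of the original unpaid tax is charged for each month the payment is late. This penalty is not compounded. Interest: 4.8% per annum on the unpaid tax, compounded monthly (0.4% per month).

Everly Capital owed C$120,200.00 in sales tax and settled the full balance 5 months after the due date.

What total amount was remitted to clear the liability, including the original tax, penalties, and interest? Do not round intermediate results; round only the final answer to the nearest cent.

Late-payment penalty = 2.5% × C$120,200.00 × 5 mo = C$15,025.00
Interest: C$120,200.00 × ((1 + 0.004)^5 − 1) = C$120,200.00 × 0.0201606… = C$2,423.3091…
Total = C$120,200.00 + C$15,025.0000 + C$2,423.3091… = C$137,648.31

C$137,648.31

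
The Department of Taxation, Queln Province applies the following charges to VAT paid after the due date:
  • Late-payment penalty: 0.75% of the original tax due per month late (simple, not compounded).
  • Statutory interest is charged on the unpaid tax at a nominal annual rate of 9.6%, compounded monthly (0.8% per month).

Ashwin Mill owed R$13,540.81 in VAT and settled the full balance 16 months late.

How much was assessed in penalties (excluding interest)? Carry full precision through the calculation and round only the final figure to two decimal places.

R$1,624.90

Late-payment penalty: 16 × 0.75% × R$13,540.81 = R$1,624.90…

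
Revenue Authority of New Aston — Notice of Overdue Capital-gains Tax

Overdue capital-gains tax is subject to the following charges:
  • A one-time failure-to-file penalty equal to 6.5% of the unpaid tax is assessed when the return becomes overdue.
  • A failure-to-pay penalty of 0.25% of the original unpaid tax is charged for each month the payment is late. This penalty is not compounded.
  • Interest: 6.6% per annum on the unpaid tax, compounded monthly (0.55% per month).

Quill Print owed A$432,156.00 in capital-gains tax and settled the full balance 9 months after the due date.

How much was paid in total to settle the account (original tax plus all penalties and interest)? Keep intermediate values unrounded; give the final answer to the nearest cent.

Failure-to-file penalty: 6.5% × A$432,156.00 = A$28,090.14
Failure-to-pay penalty: 9 × 0.25% × A$432,156.00 = A$9,723.51
Interest: A$432,156.00 × ((1 + 0.0055)^9 − 1) = A$432,156.00 × 0.0506031… = A$21,868.4296…
Total = A$432,156.00 + A$37,813.6500 + A$21,868.4296… = A$491,838.08

A$491,838.08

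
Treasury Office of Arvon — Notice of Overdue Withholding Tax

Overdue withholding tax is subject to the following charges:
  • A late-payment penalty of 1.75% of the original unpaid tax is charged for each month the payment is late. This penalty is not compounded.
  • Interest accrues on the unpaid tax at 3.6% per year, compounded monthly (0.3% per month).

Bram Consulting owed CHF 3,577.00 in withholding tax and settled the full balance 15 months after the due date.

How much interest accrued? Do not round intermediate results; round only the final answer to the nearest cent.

Interest: CHF 3,577.00 × ((1 + 0.003)^15 − 1) = CHF 3,577.00 × 0.0459574… = CHF 164.3896…

CHF 164.39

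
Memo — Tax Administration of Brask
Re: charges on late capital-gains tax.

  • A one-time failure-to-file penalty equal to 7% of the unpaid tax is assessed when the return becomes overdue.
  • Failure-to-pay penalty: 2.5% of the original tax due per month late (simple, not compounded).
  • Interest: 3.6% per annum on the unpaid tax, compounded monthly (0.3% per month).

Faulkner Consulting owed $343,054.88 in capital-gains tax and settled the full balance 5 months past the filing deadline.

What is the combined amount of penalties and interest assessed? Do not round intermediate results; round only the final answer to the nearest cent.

Failure-to-file penalty: 7% × $343,054.88 = $24,013.84…
Failure-to-pay penalty = 2.5% × $343,054.88 × 5 mo = $42,881.86
Interest: $343,054.88 × ((1 + 0.003)^5 − 1) = $343,054.88 × 0.0150903… = $5,176.7909…
Penalties + interest = $66,895.7016 + $5,176.7909… = $72,072.49

$72,072.49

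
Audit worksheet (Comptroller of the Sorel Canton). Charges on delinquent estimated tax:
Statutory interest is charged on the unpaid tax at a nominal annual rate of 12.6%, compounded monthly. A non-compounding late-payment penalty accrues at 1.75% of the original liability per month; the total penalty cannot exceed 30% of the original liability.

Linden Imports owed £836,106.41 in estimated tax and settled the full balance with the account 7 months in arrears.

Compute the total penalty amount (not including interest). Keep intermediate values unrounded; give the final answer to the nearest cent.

£102,423.04

Penalty: 7 × 1.75% × £836,106.41 = £102,423.04… (below the 30% cap of £250,831.92…)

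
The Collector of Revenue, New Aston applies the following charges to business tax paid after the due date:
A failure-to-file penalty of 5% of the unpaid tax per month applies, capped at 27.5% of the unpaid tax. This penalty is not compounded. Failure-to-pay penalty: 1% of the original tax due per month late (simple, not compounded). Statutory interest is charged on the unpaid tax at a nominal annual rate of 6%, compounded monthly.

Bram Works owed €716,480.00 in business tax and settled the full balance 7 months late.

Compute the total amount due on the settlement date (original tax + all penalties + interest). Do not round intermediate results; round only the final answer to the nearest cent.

Failure-to-file: 7 × 5% × €716,480.00 = €250,768.00, capped at 27.5% × €716,480.00 = €197,032.00
Failure-to-pay penalty = 1% × €716,480.00 × 7 mo = €50,153.60
Interest (6%/yr ÷ 12 = 0.5%/month): €716,480.00 × ((1 + 0.005)^7 − 1) = €25,456.1023…
Total = €716,480.00 + €247,185.6000 + €25,456.1023… = €989,121.70

€989,121.70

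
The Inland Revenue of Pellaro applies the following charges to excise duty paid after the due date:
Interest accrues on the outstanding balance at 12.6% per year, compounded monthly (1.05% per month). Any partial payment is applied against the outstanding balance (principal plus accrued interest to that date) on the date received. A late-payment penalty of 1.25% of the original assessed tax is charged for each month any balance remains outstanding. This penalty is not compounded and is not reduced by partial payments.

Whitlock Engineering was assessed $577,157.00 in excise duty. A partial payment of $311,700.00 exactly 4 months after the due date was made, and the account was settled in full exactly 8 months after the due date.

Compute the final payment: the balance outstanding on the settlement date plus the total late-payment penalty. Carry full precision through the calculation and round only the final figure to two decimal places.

$360,174.45

Balance at month 4: $577,157.0000 × (1 + 0.0105)^4 = $601,782.0629…
After $311,700.00 payment: $601,782.0629… − $311,700.00 = $290,082.0629…
Balance at month 8: $290,082.0629… × (1 + 0.0105)^4 = $302,458.7456…
Penalty: 8 × 1.25% × $577,157.00 = $57,715.70
Final settlement = outstanding balance + penalty = $302,458.7456… + $57,715.70 = $360,174.45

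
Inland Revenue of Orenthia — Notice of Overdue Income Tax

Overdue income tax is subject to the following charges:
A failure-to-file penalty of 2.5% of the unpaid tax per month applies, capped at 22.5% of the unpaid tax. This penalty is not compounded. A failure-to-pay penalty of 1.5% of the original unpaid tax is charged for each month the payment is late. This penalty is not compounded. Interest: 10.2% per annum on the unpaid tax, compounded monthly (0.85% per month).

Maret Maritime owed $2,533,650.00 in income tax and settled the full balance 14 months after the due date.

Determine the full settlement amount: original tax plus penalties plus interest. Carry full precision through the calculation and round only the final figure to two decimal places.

$3,954,530.06

Failure-to-file: 14 × 2.5% × $2,533,650.00 = $886,777.50, capped at 22.5% × $2,533,650.00 = $570,071.25
Failure-to-pay penalty = 1.5% × $2,533,650.00 × 14 mo = $532,066.50
Interest: $2,533,650.00 × ((1 + 0.0085)^14 − 1) = $2,533,650.00 × 0.1258036… = $318,742.3083…
Total = $2,533,650.00 + $1,102,137.7500 + $318,742.3083… = $3,954,530.06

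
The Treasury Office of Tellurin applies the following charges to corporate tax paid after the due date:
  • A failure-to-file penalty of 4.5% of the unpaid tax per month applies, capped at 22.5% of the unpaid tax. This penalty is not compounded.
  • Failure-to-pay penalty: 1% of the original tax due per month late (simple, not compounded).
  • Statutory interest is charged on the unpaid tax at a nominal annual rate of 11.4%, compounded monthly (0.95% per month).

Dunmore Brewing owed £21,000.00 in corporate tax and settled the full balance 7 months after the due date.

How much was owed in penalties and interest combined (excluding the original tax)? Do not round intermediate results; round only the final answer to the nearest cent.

Failure-to-file: 7 × 4.5% × £21,000.00 = £6,615.00, capped at 22.5% × £21,000.00 = £4,725.00
Failure-to-pay penalty = 1% × £21,000.00 × 7 mo = £1,470.00
Interest: £21,000.00 × ((1 + 0.0095)^7 − 1) = £21,000.00 × 0.0684255… = £1,436.9364…
Penalties + interest = £6,195.0000 + £1,436.9364… = £7,631.94

£7,631.94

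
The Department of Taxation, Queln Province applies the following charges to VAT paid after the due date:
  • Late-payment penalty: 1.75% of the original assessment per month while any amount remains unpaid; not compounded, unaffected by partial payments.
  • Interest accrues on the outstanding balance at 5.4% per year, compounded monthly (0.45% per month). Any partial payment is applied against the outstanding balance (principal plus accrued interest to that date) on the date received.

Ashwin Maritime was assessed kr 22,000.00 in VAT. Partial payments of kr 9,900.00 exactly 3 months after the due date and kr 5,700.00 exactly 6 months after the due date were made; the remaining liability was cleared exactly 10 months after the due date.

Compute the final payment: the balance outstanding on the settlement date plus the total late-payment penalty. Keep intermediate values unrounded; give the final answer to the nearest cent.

kr 10,840.90

Balance at month 3: kr 22,000.0000 × (1 + 0.0045)^3 = kr 22,298.3385…
After kr 9,900.00 payment: kr 22,298.3385… − kr 9,900.00 = kr 12,398.3385…
Balance at month 6: kr 12,398.3385… × (1 + 0.0045)^3 = kr 12,566.4704…
After kr 5,700.00 payment: kr 12,566.4704… − kr 5,700.00 = kr 6,866.4704…
Balance at month 10: kr 6,866.4704… × (1 + 0.0045)^4 = kr 6,990.9037…
Penalty: 10 × 1.75% × kr 22,000.00 = kr 3,850.00
Final settlement = outstanding balance + penalty = kr 6,990.9037… + kr 3,850.00 = kr 10,840.90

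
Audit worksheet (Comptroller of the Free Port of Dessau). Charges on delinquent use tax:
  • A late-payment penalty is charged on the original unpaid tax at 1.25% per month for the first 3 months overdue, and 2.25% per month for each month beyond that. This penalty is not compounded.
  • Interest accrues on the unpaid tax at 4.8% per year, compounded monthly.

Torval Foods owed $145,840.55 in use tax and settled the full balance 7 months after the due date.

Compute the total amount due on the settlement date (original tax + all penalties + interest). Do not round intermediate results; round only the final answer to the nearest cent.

Penalty, months 1–3: 3 × 1.25% × $145,840.55 = $5,469.02…
Penalty, months 4–7: 4 × 2.25% × $145,840.55 = $13,125.65…
Interest (4.8%/yr ÷ 12 = 0.4%/month): $145,840.55 × ((1 + 0.004)^7 − 1) = $4,132.8658…
Total = $145,840.55 + $18,594.6701… + $4,132.8658… = $168,568.09

$168,568.09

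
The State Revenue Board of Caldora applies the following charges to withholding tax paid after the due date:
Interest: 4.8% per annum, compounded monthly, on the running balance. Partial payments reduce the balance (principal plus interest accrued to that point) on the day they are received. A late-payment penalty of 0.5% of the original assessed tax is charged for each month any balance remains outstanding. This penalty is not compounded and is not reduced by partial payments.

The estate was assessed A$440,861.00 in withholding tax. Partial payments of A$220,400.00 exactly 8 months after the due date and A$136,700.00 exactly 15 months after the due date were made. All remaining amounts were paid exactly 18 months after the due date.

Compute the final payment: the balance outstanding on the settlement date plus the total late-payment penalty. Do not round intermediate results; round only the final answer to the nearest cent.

A$145,659.72

Monthly rate = 4.8% ÷ 12 = 0.4%
Balance at month 8: A$440,861.0000 × (1 + 0.004)^8 = A$455,167.6457…
After A$220,400.00 payment: A$455,167.6457… − A$220,400.00 = A$234,767.6457…
Balance at month 15: A$234,767.6457… × (1 + 0.004)^7 = A$241,420.5497…
After A$136,700.00 payment: A$241,420.5497… − A$136,700.00 = A$104,720.5497…
Balance at month 18: A$104,720.5497… × (1 + 0.004)^3 = A$105,982.2296…
Penalty: 18 × 0.5% × A$440,861.00 = A$39,677.49
Final settlement = outstanding balance + penalty = A$105,982.2296… + A$39,677.49 = A$145,659.72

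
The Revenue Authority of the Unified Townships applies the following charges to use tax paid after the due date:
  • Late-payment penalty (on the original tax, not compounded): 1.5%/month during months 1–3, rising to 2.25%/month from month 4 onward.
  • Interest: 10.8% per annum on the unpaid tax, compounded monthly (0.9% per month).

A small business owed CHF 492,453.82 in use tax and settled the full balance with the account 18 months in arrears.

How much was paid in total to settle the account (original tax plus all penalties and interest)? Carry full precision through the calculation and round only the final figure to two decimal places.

Penalty, months 1–3: 3 × 1.5% × CHF 492,453.82 = CHF 22,160.42…
Penalty, months 4–18: 15 × 2.25% × CHF 492,453.82 = CHF 166,203.16…
Interest: CHF 492,453.82 × ((1 + 0.009)^18 − 1) = CHF 492,453.82 × 0.1750085… = CHF 86,183.5830…
Total = CHF 492,453.82 + CHF 188,363.5862… + CHF 86,183.5830… = CHF 767,000.99

CHF 767,000.99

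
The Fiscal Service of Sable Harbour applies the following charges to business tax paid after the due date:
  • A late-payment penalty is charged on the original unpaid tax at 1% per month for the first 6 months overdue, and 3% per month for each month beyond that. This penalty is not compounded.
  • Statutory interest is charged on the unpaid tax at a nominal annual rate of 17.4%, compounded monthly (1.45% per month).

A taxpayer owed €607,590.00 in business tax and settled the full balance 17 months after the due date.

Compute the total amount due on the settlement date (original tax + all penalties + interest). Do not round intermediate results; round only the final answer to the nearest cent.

Penalty, months 1–6: 6 × 1% × €607,590.00 = €36,455.40
Penalty, months 7–17: 11 × 3% × €607,590.00 = €200,504.70
Interest: €607,590.00 × ((1 + 0.0145)^17 − 1) = €607,590.00 × 0.2772764… = €168,470.3418…
Total = €607,590.00 + €236,960.1000 + €168,470.3418… = €1,013,020.44

€1,013,020.44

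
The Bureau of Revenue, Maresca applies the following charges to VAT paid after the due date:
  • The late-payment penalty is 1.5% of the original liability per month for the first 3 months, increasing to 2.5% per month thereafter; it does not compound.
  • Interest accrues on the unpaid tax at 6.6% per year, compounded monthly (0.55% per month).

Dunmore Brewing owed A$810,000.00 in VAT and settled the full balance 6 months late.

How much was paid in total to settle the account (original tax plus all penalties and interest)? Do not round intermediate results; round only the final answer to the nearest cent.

Penalty, months 1–3: 3 × 1.5% × A$810,000.00 = A$36,450.00
Penalty, months 4–6: 3 × 2.5% × A$810,000.00 = A$60,750.00
Interest: A$810,000.00 × ((1 + 0.0055)^6 − 1) = A$810,000.00 × 0.0334571… = A$27,100.2439…
Total = A$810,000.00 + A$97,200.0000 + A$27,100.2439… = A$934,300.24

A$934,300.24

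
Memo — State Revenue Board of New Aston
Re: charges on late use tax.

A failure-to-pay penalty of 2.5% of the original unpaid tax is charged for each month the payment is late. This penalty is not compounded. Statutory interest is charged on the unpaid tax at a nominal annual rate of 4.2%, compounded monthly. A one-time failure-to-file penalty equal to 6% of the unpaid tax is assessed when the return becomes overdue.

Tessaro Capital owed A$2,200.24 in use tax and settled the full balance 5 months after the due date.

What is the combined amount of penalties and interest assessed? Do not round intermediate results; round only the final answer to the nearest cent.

A$445.82

Failure-to-file penalty: 6% × A$2,200.24 = A$132.01…
Failure-to-pay penalty: 5 × 2.5% × A$2,200.24 = A$275.03
Interest (4.2%/yr ÷ 12 = 0.35%/month): A$2,200.24 × ((1 + 0.0035)^5 − 1) = A$38.7747…
Penalties + interest = A$407.0444 + A$38.7747… = A$445.82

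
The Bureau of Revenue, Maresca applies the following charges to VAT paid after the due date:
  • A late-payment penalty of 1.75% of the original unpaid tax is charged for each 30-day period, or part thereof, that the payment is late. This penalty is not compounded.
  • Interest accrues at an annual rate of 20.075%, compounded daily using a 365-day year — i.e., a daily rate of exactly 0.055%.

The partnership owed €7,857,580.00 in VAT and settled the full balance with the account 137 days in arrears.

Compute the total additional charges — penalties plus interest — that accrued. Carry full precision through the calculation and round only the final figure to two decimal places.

Penalty periods: ⌈137/30⌉ = 5; penalty = 5 × 1.75% × €7,857,580.00 = €687,538.25
Interest: €7,857,580.00 × ((1 + 0.00055)^137 − 1) = €7,857,580.00 × 0.07823914… = €614,770.3163…
Penalties + interest = €687,538.2500 + €614,770.3163… = €1,302,308.57

€1,302,308.57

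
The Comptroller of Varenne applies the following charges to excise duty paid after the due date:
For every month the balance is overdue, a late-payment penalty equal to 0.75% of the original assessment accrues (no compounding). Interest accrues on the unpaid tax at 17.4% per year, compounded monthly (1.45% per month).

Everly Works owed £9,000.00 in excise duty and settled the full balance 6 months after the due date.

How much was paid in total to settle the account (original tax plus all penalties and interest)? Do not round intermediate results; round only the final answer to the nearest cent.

Late-payment penalty: 6 × 0.75% × £9,000.00 = £405.00
Interest: £9,000.00 × ((1 + 0.0145)^6 − 1) = £9,000.00 × 0.0902154… = £811.9385…
Total = £9,000.00 + £405.0000 + £811.9385… = £10,216.94

£10,216.94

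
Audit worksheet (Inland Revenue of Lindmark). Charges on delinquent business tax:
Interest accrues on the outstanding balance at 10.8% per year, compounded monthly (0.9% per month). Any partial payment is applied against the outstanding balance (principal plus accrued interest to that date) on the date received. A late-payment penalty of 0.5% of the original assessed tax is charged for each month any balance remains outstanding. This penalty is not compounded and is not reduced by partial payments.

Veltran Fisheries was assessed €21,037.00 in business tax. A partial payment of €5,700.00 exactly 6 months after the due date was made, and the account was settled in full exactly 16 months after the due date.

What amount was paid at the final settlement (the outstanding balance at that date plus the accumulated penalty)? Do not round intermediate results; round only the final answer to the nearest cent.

Balance at month 6: €21,037.0000 × (1 + 0.009)^6 = €22,198.8668…
After €5,700.00 payment: €22,198.8668… − €5,700.00 = €16,498.8668…
Balance at month 16: €16,498.8668… × (1 + 0.009)^10 = €18,045.3694…
Penalty: 16 × 0.5% × €21,037.00 = €1,682.96
Final settlement = outstanding balance + penalty = €18,045.3694… + €1,682.96 = €19,728.33

€19,728.33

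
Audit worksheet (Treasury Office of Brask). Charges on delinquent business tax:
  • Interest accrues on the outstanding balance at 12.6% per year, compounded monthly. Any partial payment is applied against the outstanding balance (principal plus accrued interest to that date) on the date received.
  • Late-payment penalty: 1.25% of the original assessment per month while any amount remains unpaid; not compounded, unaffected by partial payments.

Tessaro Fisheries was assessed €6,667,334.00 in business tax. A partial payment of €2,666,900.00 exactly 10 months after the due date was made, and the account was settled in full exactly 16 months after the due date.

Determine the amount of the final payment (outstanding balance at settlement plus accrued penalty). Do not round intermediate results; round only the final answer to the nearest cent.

€6,374,207.94

Monthly rate = 12.6% ÷ 12 = 1.05%
Balance at month 10: €6,667,334.0000 × (1 + 0.0105)^10 = €7,401,425.8086…
After €2,666,900.00 payment: €7,401,425.8086… − €2,666,900.00 = €4,734,525.8086…
Balance at month 16: €4,734,525.8086… × (1 + 0.0105)^6 = €5,040,741.1396…
Penalty: 16 × 1.25% × €6,667,334.00 = €1,333,466.80
Final settlement = outstanding balance + penalty = €5,040,741.1396… + €1,333,466.80 = €6,374,207.94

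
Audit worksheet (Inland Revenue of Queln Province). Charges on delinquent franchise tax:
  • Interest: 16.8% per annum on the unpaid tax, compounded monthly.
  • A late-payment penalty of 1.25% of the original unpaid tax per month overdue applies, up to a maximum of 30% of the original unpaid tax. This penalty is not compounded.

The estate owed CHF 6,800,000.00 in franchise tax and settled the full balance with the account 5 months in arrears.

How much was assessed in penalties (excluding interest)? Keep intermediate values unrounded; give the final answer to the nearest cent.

Penalty: 5 × 1.25% × CHF 6,800,000.00 = CHF 425,000.00 (below the 30% cap of CHF 2,040,000.00)

CHF 425,000.00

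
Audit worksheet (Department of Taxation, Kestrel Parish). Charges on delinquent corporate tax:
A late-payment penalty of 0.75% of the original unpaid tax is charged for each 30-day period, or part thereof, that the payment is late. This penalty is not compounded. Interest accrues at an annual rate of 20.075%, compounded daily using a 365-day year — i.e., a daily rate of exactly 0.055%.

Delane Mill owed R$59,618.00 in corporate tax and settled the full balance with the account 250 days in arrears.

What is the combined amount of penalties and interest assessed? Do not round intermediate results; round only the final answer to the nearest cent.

Penalty periods: ⌈250/30⌉ = 9; penalty = 9 × 0.75% × R$59,618.00 = R$4,024.22…
Interest: R$59,618.00 × ((1 + 0.00055)^250 − 1) = R$59,618.00 × 0.14735834… = R$8,785.2093…
Penalties + interest = R$4,024.2150 + R$8,785.2093… = R$12,809.42

R$12,809.42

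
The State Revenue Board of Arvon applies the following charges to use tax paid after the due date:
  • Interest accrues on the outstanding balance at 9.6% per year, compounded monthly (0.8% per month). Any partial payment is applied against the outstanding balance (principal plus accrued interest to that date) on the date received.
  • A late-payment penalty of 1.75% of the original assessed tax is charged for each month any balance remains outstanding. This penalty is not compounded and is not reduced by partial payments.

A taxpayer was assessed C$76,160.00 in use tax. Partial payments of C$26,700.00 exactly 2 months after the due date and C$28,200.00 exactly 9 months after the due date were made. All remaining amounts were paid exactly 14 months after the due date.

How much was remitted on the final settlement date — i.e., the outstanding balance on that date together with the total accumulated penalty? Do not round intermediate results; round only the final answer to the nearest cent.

C$45,081.95

Balance at month 2: C$76,160.0000 × (1 + 0.008)^2 = C$77,383.4342…
After C$26,700.00 payment: C$77,383.4342… − C$26,700.00 = C$50,683.4342…
Balance at month 9: C$50,683.4342… × (1 + 0.008)^7 = C$53,590.7406…
After C$28,200.00 payment: C$53,590.7406… − C$28,200.00 = C$25,390.7406…
Balance at month 14: C$25,390.7406… × (1 + 0.008)^5 = C$26,422.7509…
Penalty: 14 × 1.75% × C$76,160.00 = C$18,659.20
Final settlement = outstanding balance + penalty = C$26,422.7509… + C$18,659.20 = C$45,081.95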